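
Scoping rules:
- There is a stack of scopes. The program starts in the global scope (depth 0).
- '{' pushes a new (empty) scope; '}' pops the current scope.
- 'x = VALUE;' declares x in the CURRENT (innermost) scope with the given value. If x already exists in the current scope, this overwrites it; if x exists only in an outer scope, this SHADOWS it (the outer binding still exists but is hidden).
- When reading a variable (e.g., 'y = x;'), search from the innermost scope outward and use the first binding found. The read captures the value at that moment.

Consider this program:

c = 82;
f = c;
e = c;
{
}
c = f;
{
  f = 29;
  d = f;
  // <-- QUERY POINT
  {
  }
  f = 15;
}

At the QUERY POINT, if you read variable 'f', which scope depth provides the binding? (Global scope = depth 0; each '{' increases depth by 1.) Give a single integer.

Step 1: declare c=82 at depth 0
Step 2: declare f=(read c)=82 at depth 0
Step 3: declare e=(read c)=82 at depth 0
Step 4: enter scope (depth=1)
Step 5: exit scope (depth=0)
Step 6: declare c=(read f)=82 at depth 0
Step 7: enter scope (depth=1)
Step 8: declare f=29 at depth 1
Step 9: declare d=(read f)=29 at depth 1
Visible at query point: c=82 d=29 e=82 f=29

Answer: 1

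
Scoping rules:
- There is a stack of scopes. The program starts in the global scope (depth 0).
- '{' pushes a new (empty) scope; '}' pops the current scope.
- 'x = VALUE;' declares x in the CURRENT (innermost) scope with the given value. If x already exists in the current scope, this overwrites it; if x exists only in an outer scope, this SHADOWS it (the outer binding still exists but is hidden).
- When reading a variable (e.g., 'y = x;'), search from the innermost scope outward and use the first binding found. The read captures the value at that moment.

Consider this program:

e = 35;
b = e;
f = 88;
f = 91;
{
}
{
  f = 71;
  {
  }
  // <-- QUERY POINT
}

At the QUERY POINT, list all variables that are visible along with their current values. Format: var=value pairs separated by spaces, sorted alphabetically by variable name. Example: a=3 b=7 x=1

Answer: b=35 e=35 f=71

Derivation:
Step 1: declare e=35 at depth 0
Step 2: declare b=(read e)=35 at depth 0
Step 3: declare f=88 at depth 0
Step 4: declare f=91 at depth 0
Step 5: enter scope (depth=1)
Step 6: exit scope (depth=0)
Step 7: enter scope (depth=1)
Step 8: declare f=71 at depth 1
Step 9: enter scope (depth=2)
Step 10: exit scope (depth=1)
Visible at query point: b=35 e=35 f=71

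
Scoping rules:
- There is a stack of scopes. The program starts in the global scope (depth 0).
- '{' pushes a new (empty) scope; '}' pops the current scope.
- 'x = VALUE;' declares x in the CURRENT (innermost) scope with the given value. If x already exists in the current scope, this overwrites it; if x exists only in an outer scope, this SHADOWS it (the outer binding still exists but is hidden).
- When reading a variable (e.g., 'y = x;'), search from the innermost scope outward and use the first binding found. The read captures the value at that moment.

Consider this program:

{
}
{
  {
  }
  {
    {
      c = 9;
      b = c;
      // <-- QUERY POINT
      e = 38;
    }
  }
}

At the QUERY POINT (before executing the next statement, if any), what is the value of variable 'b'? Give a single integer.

Step 1: enter scope (depth=1)
Step 2: exit scope (depth=0)
Step 3: enter scope (depth=1)
Step 4: enter scope (depth=2)
Step 5: exit scope (depth=1)
Step 6: enter scope (depth=2)
Step 7: enter scope (depth=3)
Step 8: declare c=9 at depth 3
Step 9: declare b=(read c)=9 at depth 3
Visible at query point: b=9 c=9

Answer: 9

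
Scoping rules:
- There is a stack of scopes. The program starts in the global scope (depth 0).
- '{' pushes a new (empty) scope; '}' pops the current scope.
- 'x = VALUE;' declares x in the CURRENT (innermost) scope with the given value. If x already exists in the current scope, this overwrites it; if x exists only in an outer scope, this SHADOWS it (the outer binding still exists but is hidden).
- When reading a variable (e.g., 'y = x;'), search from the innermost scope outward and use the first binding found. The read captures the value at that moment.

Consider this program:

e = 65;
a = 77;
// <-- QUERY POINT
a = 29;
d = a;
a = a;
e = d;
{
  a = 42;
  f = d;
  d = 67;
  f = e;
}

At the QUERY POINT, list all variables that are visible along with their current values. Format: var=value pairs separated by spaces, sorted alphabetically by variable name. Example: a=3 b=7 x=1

Answer: a=77 e=65

Derivation:
Step 1: declare e=65 at depth 0
Step 2: declare a=77 at depth 0
Visible at query point: a=77 e=65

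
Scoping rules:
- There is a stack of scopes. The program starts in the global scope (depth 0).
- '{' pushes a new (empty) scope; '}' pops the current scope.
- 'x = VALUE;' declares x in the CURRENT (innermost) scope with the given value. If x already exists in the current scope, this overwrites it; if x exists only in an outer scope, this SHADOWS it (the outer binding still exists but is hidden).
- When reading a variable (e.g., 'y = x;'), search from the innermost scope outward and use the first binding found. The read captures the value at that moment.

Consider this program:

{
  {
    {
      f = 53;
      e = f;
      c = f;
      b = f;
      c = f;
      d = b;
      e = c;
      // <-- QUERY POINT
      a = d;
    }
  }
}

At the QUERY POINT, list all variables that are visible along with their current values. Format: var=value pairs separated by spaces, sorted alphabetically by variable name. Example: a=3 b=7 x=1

Step 1: enter scope (depth=1)
Step 2: enter scope (depth=2)
Step 3: enter scope (depth=3)
Step 4: declare f=53 at depth 3
Step 5: declare e=(read f)=53 at depth 3
Step 6: declare c=(read f)=53 at depth 3
Step 7: declare b=(read f)=53 at depth 3
Step 8: declare c=(read f)=53 at depth 3
Step 9: declare d=(read b)=53 at depth 3
Step 10: declare e=(read c)=53 at depth 3
Visible at query point: b=53 c=53 d=53 e=53 f=53

Answer: b=53 c=53 d=53 e=53 f=53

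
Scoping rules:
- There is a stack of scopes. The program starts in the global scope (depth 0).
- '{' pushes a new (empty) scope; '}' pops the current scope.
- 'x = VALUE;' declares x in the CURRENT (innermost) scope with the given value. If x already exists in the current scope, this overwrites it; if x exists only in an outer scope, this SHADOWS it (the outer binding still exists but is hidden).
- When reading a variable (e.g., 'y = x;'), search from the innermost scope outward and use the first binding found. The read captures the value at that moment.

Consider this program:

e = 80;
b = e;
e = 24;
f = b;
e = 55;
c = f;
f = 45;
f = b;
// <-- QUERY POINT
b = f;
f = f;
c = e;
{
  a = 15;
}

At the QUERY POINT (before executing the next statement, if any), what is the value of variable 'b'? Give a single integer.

Answer: 80

Derivation:
Step 1: declare e=80 at depth 0
Step 2: declare b=(read e)=80 at depth 0
Step 3: declare e=24 at depth 0
Step 4: declare f=(read b)=80 at depth 0
Step 5: declare e=55 at depth 0
Step 6: declare c=(read f)=80 at depth 0
Step 7: declare f=45 at depth 0
Step 8: declare f=(read b)=80 at depth 0
Visible at query point: b=80 c=80 e=55 f=80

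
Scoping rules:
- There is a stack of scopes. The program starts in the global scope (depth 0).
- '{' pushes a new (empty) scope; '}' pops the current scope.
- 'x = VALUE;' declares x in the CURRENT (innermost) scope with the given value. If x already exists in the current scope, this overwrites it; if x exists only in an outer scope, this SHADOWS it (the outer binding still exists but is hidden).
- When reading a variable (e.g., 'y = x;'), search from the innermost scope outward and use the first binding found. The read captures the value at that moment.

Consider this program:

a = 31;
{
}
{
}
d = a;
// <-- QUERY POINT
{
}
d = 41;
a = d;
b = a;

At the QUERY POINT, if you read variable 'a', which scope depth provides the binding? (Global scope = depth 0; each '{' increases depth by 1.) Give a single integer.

Step 1: declare a=31 at depth 0
Step 2: enter scope (depth=1)
Step 3: exit scope (depth=0)
Step 4: enter scope (depth=1)
Step 5: exit scope (depth=0)
Step 6: declare d=(read a)=31 at depth 0
Visible at query point: a=31 d=31

Answer: 0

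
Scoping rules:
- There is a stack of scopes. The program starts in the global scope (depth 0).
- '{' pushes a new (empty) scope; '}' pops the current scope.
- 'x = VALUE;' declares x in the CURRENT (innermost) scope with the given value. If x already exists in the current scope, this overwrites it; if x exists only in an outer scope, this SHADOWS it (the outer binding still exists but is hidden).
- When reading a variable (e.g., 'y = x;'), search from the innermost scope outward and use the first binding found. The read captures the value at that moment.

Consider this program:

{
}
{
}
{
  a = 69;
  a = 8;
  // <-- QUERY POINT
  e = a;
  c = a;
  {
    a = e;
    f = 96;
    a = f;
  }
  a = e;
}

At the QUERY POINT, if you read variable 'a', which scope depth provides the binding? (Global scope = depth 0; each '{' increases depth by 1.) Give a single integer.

Answer: 1

Derivation:
Step 1: enter scope (depth=1)
Step 2: exit scope (depth=0)
Step 3: enter scope (depth=1)
Step 4: exit scope (depth=0)
Step 5: enter scope (depth=1)
Step 6: declare a=69 at depth 1
Step 7: declare a=8 at depth 1
Visible at query point: a=8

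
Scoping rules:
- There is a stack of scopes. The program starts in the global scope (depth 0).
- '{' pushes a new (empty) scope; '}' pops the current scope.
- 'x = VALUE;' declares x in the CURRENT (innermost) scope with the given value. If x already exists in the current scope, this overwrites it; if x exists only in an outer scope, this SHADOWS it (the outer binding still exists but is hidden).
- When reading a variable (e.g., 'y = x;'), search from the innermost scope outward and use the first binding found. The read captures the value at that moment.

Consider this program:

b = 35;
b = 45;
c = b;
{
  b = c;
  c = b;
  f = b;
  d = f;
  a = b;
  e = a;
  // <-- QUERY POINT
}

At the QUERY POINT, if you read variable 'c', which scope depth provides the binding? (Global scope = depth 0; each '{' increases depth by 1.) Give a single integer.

Answer: 1

Derivation:
Step 1: declare b=35 at depth 0
Step 2: declare b=45 at depth 0
Step 3: declare c=(read b)=45 at depth 0
Step 4: enter scope (depth=1)
Step 5: declare b=(read c)=45 at depth 1
Step 6: declare c=(read b)=45 at depth 1
Step 7: declare f=(read b)=45 at depth 1
Step 8: declare d=(read f)=45 at depth 1
Step 9: declare a=(read b)=45 at depth 1
Step 10: declare e=(read a)=45 at depth 1
Visible at query point: a=45 b=45 c=45 d=45 e=45 f=45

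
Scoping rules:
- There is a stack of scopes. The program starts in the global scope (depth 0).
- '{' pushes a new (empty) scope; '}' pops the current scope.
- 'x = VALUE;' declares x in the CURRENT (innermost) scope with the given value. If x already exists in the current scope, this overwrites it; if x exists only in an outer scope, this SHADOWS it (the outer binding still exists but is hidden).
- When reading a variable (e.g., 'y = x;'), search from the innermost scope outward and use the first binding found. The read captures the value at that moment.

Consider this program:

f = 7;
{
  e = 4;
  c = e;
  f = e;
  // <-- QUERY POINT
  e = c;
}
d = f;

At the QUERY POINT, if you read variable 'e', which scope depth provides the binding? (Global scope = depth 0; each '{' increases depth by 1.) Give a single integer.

Answer: 1

Derivation:
Step 1: declare f=7 at depth 0
Step 2: enter scope (depth=1)
Step 3: declare e=4 at depth 1
Step 4: declare c=(read e)=4 at depth 1
Step 5: declare f=(read e)=4 at depth 1
Visible at query point: c=4 e=4 f=4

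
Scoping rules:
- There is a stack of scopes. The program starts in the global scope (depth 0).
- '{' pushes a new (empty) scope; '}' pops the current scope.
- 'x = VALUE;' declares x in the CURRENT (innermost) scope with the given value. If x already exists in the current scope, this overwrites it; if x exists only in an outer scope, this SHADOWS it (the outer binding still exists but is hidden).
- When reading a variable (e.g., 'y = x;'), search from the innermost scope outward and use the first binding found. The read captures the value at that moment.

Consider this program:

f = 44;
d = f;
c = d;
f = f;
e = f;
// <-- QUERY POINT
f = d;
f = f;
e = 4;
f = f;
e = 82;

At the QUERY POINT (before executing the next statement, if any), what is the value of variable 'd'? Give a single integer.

Answer: 44

Derivation:
Step 1: declare f=44 at depth 0
Step 2: declare d=(read f)=44 at depth 0
Step 3: declare c=(read d)=44 at depth 0
Step 4: declare f=(read f)=44 at depth 0
Step 5: declare e=(read f)=44 at depth 0
Visible at query point: c=44 d=44 e=44 f=44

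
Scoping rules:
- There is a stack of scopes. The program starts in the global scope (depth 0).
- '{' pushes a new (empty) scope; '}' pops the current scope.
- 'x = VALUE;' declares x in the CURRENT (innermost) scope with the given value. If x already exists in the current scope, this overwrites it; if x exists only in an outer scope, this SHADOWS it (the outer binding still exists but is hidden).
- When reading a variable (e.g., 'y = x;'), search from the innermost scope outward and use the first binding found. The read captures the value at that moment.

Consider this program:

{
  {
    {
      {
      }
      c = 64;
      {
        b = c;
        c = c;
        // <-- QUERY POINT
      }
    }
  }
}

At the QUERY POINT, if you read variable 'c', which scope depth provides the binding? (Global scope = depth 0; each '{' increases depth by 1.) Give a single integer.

Step 1: enter scope (depth=1)
Step 2: enter scope (depth=2)
Step 3: enter scope (depth=3)
Step 4: enter scope (depth=4)
Step 5: exit scope (depth=3)
Step 6: declare c=64 at depth 3
Step 7: enter scope (depth=4)
Step 8: declare b=(read c)=64 at depth 4
Step 9: declare c=(read c)=64 at depth 4
Visible at query point: b=64 c=64

Answer: 4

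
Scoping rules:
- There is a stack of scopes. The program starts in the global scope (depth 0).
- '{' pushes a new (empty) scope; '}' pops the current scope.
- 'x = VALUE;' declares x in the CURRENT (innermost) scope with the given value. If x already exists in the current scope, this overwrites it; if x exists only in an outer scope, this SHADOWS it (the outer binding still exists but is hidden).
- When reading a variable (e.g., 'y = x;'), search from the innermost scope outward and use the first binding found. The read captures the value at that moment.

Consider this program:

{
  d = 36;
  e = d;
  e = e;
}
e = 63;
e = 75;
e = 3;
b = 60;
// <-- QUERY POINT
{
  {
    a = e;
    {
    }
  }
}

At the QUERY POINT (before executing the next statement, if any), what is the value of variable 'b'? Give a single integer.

Step 1: enter scope (depth=1)
Step 2: declare d=36 at depth 1
Step 3: declare e=(read d)=36 at depth 1
Step 4: declare e=(read e)=36 at depth 1
Step 5: exit scope (depth=0)
Step 6: declare e=63 at depth 0
Step 7: declare e=75 at depth 0
Step 8: declare e=3 at depth 0
Step 9: declare b=60 at depth 0
Visible at query point: b=60 e=3

Answer: 60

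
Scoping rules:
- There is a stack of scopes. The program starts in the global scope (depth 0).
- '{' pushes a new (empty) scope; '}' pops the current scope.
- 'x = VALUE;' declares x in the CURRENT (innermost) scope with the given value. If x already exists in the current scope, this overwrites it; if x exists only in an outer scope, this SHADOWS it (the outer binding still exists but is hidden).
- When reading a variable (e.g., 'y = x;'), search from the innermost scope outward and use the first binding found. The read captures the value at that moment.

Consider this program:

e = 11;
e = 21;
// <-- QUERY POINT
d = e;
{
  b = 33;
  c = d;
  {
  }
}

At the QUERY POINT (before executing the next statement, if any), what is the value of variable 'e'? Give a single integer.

Answer: 21

Derivation:
Step 1: declare e=11 at depth 0
Step 2: declare e=21 at depth 0
Visible at query point: e=21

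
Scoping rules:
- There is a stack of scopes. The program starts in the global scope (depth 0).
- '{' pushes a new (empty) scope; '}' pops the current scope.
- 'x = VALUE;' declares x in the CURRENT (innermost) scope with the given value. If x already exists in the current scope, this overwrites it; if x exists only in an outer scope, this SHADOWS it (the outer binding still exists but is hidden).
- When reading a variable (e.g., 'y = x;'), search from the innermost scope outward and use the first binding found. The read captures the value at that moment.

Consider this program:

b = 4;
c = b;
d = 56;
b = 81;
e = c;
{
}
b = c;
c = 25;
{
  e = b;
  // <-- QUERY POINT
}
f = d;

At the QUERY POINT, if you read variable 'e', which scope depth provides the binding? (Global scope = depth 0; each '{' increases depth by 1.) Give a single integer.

Step 1: declare b=4 at depth 0
Step 2: declare c=(read b)=4 at depth 0
Step 3: declare d=56 at depth 0
Step 4: declare b=81 at depth 0
Step 5: declare e=(read c)=4 at depth 0
Step 6: enter scope (depth=1)
Step 7: exit scope (depth=0)
Step 8: declare b=(read c)=4 at depth 0
Step 9: declare c=25 at depth 0
Step 10: enter scope (depth=1)
Step 11: declare e=(read b)=4 at depth 1
Visible at query point: b=4 c=25 d=56 e=4

Answer: 1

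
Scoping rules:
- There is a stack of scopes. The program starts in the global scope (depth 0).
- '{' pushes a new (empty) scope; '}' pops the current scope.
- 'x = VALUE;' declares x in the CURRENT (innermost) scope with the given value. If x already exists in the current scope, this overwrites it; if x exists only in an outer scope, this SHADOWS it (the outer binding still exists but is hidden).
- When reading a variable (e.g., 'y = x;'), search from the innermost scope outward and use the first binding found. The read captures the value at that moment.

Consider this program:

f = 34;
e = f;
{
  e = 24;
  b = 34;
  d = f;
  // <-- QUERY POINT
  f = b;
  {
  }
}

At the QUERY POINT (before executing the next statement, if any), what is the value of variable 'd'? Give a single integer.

Step 1: declare f=34 at depth 0
Step 2: declare e=(read f)=34 at depth 0
Step 3: enter scope (depth=1)
Step 4: declare e=24 at depth 1
Step 5: declare b=34 at depth 1
Step 6: declare d=(read f)=34 at depth 1
Visible at query point: b=34 d=34 e=24 f=34

Answer: 34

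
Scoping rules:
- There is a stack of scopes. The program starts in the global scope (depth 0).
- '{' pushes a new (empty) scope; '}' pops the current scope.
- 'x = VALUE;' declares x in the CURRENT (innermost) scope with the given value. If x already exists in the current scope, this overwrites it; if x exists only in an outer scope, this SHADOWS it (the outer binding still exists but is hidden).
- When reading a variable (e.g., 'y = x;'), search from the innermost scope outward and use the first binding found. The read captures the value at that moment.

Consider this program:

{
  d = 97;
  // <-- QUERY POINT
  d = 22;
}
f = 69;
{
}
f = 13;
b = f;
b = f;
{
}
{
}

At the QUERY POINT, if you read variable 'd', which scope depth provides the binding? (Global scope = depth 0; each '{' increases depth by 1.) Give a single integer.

Step 1: enter scope (depth=1)
Step 2: declare d=97 at depth 1
Visible at query point: d=97

Answer: 1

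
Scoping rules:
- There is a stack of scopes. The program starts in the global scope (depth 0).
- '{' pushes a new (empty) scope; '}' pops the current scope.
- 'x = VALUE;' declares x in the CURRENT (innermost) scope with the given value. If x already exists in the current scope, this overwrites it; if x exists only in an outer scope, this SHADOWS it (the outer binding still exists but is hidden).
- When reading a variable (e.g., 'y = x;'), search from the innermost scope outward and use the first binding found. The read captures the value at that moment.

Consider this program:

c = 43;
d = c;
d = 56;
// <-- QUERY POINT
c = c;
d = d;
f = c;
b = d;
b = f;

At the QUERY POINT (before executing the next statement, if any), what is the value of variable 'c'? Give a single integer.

Step 1: declare c=43 at depth 0
Step 2: declare d=(read c)=43 at depth 0
Step 3: declare d=56 at depth 0
Visible at query point: c=43 d=56

Answer: 43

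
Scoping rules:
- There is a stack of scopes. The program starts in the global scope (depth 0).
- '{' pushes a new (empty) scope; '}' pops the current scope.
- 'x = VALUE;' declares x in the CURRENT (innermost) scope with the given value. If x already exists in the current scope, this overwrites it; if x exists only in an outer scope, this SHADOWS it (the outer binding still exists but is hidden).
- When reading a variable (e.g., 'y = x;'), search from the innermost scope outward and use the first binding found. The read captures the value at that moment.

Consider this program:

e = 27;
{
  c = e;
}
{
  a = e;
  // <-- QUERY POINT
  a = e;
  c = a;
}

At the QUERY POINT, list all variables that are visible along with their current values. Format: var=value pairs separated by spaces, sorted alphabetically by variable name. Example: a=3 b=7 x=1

Answer: a=27 e=27

Derivation:
Step 1: declare e=27 at depth 0
Step 2: enter scope (depth=1)
Step 3: declare c=(read e)=27 at depth 1
Step 4: exit scope (depth=0)
Step 5: enter scope (depth=1)
Step 6: declare a=(read e)=27 at depth 1
Visible at query point: a=27 e=27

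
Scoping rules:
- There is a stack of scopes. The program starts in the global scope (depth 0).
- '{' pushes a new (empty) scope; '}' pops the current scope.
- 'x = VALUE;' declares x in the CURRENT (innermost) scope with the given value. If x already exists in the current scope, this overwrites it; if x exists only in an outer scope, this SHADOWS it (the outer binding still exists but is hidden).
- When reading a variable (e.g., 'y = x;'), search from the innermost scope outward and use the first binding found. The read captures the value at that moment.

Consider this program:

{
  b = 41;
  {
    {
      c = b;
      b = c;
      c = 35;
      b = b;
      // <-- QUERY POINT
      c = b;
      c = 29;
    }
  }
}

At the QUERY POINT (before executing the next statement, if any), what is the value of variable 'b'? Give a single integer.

Step 1: enter scope (depth=1)
Step 2: declare b=41 at depth 1
Step 3: enter scope (depth=2)
Step 4: enter scope (depth=3)
Step 5: declare c=(read b)=41 at depth 3
Step 6: declare b=(read c)=41 at depth 3
Step 7: declare c=35 at depth 3
Step 8: declare b=(read b)=41 at depth 3
Visible at query point: b=41 c=35

Answer: 41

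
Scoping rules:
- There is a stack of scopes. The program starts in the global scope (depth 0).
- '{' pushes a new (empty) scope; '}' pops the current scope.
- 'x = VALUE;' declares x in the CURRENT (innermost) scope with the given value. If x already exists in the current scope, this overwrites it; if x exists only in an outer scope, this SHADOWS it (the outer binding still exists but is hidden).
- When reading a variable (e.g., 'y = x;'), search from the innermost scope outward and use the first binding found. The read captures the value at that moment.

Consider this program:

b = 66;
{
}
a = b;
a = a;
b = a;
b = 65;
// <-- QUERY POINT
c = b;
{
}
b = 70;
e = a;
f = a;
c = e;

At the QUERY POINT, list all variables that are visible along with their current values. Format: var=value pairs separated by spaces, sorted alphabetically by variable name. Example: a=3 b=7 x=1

Answer: a=66 b=65

Derivation:
Step 1: declare b=66 at depth 0
Step 2: enter scope (depth=1)
Step 3: exit scope (depth=0)
Step 4: declare a=(read b)=66 at depth 0
Step 5: declare a=(read a)=66 at depth 0
Step 6: declare b=(read a)=66 at depth 0
Step 7: declare b=65 at depth 0
Visible at query point: a=66 b=65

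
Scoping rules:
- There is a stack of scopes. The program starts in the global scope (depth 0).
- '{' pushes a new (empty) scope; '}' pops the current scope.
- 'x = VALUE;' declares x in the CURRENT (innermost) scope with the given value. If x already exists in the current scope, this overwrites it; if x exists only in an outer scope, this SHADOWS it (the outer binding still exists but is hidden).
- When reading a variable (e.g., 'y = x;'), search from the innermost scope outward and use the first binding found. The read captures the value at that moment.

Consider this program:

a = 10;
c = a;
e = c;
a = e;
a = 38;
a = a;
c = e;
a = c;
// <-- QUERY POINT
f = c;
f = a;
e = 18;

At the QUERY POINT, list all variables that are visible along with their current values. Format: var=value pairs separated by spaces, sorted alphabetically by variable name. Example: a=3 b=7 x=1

Step 1: declare a=10 at depth 0
Step 2: declare c=(read a)=10 at depth 0
Step 3: declare e=(read c)=10 at depth 0
Step 4: declare a=(read e)=10 at depth 0
Step 5: declare a=38 at depth 0
Step 6: declare a=(read a)=38 at depth 0
Step 7: declare c=(read e)=10 at depth 0
Step 8: declare a=(read c)=10 at depth 0
Visible at query point: a=10 c=10 e=10

Answer: a=10 c=10 e=10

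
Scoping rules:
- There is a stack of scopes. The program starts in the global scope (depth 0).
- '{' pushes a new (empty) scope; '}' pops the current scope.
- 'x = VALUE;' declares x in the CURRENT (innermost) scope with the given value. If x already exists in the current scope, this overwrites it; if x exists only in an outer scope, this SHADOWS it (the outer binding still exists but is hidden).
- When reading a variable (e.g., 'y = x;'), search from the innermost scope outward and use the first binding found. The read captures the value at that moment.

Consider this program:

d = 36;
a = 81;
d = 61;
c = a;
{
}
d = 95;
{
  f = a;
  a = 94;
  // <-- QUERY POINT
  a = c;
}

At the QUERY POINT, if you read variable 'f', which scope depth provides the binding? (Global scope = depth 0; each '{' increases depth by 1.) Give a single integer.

Step 1: declare d=36 at depth 0
Step 2: declare a=81 at depth 0
Step 3: declare d=61 at depth 0
Step 4: declare c=(read a)=81 at depth 0
Step 5: enter scope (depth=1)
Step 6: exit scope (depth=0)
Step 7: declare d=95 at depth 0
Step 8: enter scope (depth=1)
Step 9: declare f=(read a)=81 at depth 1
Step 10: declare a=94 at depth 1
Visible at query point: a=94 c=81 d=95 f=81

Answer: 1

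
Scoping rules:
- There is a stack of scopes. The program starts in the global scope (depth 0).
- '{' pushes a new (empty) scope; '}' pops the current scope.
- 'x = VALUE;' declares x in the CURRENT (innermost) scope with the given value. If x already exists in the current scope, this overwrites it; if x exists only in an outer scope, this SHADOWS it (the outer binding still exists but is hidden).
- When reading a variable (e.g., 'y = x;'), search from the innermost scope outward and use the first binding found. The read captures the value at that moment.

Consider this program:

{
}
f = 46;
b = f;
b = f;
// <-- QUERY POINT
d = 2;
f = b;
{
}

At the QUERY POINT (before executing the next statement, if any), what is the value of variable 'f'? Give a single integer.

Answer: 46

Derivation:
Step 1: enter scope (depth=1)
Step 2: exit scope (depth=0)
Step 3: declare f=46 at depth 0
Step 4: declare b=(read f)=46 at depth 0
Step 5: declare b=(read f)=46 at depth 0
Visible at query point: b=46 f=46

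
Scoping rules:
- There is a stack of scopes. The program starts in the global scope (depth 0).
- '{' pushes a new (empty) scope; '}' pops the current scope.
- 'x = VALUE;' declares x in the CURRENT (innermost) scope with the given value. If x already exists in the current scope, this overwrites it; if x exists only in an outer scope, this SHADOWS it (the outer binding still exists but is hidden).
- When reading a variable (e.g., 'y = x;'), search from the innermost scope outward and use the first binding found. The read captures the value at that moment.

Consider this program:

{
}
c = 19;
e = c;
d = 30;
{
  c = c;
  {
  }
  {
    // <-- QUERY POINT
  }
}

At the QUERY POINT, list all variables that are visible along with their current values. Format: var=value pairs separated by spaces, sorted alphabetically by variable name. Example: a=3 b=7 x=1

Step 1: enter scope (depth=1)
Step 2: exit scope (depth=0)
Step 3: declare c=19 at depth 0
Step 4: declare e=(read c)=19 at depth 0
Step 5: declare d=30 at depth 0
Step 6: enter scope (depth=1)
Step 7: declare c=(read c)=19 at depth 1
Step 8: enter scope (depth=2)
Step 9: exit scope (depth=1)
Step 10: enter scope (depth=2)
Visible at query point: c=19 d=30 e=19

Answer: c=19 d=30 e=19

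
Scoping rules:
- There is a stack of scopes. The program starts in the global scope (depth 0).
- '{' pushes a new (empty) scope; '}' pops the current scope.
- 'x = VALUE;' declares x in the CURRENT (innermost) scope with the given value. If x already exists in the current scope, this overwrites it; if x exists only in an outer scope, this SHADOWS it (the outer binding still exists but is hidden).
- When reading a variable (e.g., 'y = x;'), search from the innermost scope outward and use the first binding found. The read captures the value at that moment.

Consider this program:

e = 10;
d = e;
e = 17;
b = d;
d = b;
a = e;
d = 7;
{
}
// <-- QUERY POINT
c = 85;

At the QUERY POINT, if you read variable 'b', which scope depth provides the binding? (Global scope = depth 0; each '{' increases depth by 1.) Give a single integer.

Step 1: declare e=10 at depth 0
Step 2: declare d=(read e)=10 at depth 0
Step 3: declare e=17 at depth 0
Step 4: declare b=(read d)=10 at depth 0
Step 5: declare d=(read b)=10 at depth 0
Step 6: declare a=(read e)=17 at depth 0
Step 7: declare d=7 at depth 0
Step 8: enter scope (depth=1)
Step 9: exit scope (depth=0)
Visible at query point: a=17 b=10 d=7 e=17

Answer: 0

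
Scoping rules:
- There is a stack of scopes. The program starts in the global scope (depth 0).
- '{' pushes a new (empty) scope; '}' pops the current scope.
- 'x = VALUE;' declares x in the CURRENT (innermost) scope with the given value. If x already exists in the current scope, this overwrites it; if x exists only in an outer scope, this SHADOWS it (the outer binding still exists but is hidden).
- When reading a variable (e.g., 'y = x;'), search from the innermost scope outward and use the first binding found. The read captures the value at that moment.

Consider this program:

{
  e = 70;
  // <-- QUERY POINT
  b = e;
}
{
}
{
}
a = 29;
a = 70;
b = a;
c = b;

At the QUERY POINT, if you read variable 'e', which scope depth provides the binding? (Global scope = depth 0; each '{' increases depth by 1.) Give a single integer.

Step 1: enter scope (depth=1)
Step 2: declare e=70 at depth 1
Visible at query point: e=70

Answer: 1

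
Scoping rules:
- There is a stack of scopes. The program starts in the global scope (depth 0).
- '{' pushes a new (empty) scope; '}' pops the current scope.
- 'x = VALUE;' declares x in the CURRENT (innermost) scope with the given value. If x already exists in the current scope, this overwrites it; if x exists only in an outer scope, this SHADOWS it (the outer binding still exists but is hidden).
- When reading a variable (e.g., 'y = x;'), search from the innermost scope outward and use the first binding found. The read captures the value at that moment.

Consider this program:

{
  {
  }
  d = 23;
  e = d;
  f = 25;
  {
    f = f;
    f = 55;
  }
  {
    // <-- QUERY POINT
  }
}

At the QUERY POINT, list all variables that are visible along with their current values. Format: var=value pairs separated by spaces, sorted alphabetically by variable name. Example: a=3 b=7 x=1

Answer: d=23 e=23 f=25

Derivation:
Step 1: enter scope (depth=1)
Step 2: enter scope (depth=2)
Step 3: exit scope (depth=1)
Step 4: declare d=23 at depth 1
Step 5: declare e=(read d)=23 at depth 1
Step 6: declare f=25 at depth 1
Step 7: enter scope (depth=2)
Step 8: declare f=(read f)=25 at depth 2
Step 9: declare f=55 at depth 2
Step 10: exit scope (depth=1)
Step 11: enter scope (depth=2)
Visible at query point: d=23 e=23 f=25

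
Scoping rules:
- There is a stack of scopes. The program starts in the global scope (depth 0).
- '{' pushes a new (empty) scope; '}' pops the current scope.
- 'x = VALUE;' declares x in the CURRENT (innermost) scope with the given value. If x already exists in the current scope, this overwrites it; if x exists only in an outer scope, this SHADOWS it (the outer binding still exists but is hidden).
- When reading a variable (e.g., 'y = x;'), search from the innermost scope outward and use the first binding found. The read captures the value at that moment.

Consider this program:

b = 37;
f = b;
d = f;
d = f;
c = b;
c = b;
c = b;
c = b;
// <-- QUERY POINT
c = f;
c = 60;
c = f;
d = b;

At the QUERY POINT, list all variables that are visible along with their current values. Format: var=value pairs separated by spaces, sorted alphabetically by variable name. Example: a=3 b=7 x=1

Step 1: declare b=37 at depth 0
Step 2: declare f=(read b)=37 at depth 0
Step 3: declare d=(read f)=37 at depth 0
Step 4: declare d=(read f)=37 at depth 0
Step 5: declare c=(read b)=37 at depth 0
Step 6: declare c=(read b)=37 at depth 0
Step 7: declare c=(read b)=37 at depth 0
Step 8: declare c=(read b)=37 at depth 0
Visible at query point: b=37 c=37 d=37 f=37

Answer: b=37 c=37 d=37 f=37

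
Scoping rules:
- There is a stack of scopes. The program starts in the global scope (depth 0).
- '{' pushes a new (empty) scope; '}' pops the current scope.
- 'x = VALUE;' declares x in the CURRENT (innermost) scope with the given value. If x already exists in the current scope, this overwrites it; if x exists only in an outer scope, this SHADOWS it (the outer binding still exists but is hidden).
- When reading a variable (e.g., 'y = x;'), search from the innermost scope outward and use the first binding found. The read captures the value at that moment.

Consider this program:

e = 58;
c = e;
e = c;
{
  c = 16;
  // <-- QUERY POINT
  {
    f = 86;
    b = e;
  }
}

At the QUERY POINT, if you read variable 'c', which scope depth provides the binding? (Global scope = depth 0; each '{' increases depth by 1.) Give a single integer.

Answer: 1

Derivation:
Step 1: declare e=58 at depth 0
Step 2: declare c=(read e)=58 at depth 0
Step 3: declare e=(read c)=58 at depth 0
Step 4: enter scope (depth=1)
Step 5: declare c=16 at depth 1
Visible at query point: c=16 e=58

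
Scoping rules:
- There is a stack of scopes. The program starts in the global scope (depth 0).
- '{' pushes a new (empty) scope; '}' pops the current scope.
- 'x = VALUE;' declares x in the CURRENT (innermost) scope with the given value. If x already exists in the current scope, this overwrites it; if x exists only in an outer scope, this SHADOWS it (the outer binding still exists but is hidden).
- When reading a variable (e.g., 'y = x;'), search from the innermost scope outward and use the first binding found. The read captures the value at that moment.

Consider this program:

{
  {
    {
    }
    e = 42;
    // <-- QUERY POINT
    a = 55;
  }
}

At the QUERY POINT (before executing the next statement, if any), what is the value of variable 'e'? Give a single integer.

Step 1: enter scope (depth=1)
Step 2: enter scope (depth=2)
Step 3: enter scope (depth=3)
Step 4: exit scope (depth=2)
Step 5: declare e=42 at depth 2
Visible at query point: e=42

Answer: 42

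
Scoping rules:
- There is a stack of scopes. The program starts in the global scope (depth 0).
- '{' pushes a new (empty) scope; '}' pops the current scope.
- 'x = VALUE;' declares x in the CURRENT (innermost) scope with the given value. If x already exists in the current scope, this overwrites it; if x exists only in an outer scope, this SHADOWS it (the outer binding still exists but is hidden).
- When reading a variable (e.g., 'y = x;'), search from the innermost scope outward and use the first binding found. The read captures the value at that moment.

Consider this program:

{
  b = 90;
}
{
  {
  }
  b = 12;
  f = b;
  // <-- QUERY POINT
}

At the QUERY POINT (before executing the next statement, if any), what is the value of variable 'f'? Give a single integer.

Step 1: enter scope (depth=1)
Step 2: declare b=90 at depth 1
Step 3: exit scope (depth=0)
Step 4: enter scope (depth=1)
Step 5: enter scope (depth=2)
Step 6: exit scope (depth=1)
Step 7: declare b=12 at depth 1
Step 8: declare f=(read b)=12 at depth 1
Visible at query point: b=12 f=12

Answer: 12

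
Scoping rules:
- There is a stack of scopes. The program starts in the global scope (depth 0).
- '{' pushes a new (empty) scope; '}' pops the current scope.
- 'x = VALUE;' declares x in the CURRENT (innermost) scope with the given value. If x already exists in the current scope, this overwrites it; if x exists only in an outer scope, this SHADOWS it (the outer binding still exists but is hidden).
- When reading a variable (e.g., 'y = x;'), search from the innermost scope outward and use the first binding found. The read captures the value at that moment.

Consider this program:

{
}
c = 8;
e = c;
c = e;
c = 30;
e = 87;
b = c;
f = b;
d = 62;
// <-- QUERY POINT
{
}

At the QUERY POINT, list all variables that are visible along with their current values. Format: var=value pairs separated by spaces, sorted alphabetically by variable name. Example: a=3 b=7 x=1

Step 1: enter scope (depth=1)
Step 2: exit scope (depth=0)
Step 3: declare c=8 at depth 0
Step 4: declare e=(read c)=8 at depth 0
Step 5: declare c=(read e)=8 at depth 0
Step 6: declare c=30 at depth 0
Step 7: declare e=87 at depth 0
Step 8: declare b=(read c)=30 at depth 0
Step 9: declare f=(read b)=30 at depth 0
Step 10: declare d=62 at depth 0
Visible at query point: b=30 c=30 d=62 e=87 f=30

Answer: b=30 c=30 d=62 e=87 f=30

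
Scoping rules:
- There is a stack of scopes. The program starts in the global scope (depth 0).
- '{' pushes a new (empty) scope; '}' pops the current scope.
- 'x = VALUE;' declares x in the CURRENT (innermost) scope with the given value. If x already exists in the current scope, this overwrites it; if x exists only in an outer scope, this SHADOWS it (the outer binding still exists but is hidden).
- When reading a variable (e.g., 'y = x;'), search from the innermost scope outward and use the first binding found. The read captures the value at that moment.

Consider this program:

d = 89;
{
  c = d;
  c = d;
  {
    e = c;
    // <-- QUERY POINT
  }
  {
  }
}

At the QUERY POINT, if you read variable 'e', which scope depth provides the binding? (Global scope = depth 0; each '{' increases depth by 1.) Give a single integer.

Answer: 2

Derivation:
Step 1: declare d=89 at depth 0
Step 2: enter scope (depth=1)
Step 3: declare c=(read d)=89 at depth 1
Step 4: declare c=(read d)=89 at depth 1
Step 5: enter scope (depth=2)
Step 6: declare e=(read c)=89 at depth 2
Visible at query point: c=89 d=89 e=89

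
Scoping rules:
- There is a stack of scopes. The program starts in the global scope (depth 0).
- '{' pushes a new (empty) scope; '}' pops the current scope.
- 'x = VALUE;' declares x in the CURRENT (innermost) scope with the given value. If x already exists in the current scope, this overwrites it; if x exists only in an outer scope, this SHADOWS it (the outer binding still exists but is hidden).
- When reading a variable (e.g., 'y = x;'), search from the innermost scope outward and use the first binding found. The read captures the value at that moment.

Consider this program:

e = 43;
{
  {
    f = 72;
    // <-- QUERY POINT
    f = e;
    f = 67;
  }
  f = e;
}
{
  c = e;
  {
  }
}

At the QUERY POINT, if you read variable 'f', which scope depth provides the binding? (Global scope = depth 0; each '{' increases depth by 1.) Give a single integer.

Step 1: declare e=43 at depth 0
Step 2: enter scope (depth=1)
Step 3: enter scope (depth=2)
Step 4: declare f=72 at depth 2
Visible at query point: e=43 f=72

Answer: 2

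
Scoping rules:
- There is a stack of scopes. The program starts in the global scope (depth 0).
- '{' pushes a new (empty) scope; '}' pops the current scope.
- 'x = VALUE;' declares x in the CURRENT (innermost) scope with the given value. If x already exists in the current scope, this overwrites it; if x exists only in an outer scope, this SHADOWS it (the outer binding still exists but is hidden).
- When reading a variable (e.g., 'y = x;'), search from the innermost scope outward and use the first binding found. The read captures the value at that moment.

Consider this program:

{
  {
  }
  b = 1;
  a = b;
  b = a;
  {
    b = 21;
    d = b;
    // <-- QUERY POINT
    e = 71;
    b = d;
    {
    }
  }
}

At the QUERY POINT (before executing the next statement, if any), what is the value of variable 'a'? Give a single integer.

Answer: 1

Derivation:
Step 1: enter scope (depth=1)
Step 2: enter scope (depth=2)
Step 3: exit scope (depth=1)
Step 4: declare b=1 at depth 1
Step 5: declare a=(read b)=1 at depth 1
Step 6: declare b=(read a)=1 at depth 1
Step 7: enter scope (depth=2)
Step 8: declare b=21 at depth 2
Step 9: declare d=(read b)=21 at depth 2
Visible at query point: a=1 b=21 d=21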